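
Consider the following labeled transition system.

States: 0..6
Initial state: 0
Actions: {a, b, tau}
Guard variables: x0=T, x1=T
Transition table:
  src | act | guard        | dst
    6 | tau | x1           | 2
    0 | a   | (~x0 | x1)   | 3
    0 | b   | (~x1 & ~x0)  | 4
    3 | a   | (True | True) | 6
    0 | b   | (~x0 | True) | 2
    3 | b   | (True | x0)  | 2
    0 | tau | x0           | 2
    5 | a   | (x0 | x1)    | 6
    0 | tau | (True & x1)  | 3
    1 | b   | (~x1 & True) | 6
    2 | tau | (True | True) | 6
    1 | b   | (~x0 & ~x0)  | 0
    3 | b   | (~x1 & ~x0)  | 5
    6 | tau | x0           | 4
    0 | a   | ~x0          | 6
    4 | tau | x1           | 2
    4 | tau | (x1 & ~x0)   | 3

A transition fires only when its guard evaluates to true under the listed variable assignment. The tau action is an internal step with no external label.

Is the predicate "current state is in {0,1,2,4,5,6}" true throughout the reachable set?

Inv-set: {0,1,2,4,5,6}
Reachable = {0,2,3,4,6}
  0: ok
  2: ok
  3: ✗ unsafe
  4: ok
  6: ok
witness against invariant: a → 3

Answer: INVARIANT VIOLATED at state 3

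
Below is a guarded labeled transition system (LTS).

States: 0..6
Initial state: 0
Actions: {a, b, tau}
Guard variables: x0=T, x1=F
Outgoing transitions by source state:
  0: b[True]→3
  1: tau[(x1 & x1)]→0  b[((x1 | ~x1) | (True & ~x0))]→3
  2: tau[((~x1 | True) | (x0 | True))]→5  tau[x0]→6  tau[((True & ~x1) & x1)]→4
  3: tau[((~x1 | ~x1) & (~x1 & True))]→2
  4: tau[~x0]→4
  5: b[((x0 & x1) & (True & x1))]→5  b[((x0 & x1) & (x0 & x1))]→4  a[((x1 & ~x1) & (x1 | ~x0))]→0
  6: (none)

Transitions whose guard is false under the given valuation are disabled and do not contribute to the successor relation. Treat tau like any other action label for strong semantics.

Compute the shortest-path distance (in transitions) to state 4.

Breadth-first toward 4:
  depth 0: {0}
  depth 1: {3}
  depth 2: {2}
  depth 3: {5,6}
4 never appears.

Answer: UNREACHABLE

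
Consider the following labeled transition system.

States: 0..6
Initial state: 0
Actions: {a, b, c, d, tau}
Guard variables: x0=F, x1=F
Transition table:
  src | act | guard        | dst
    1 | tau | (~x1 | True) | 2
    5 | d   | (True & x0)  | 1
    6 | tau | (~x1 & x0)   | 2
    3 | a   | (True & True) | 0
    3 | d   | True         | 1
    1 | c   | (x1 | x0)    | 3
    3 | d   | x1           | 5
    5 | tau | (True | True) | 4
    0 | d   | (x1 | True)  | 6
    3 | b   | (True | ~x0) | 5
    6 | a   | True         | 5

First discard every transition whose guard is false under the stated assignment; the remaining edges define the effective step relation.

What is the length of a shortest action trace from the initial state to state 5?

Layered search for 5:
  Layer 0: {0}
  Layer 1: {6}
  Layer 2: {5}
first hit 5 at d=2 via d·a

Answer: 2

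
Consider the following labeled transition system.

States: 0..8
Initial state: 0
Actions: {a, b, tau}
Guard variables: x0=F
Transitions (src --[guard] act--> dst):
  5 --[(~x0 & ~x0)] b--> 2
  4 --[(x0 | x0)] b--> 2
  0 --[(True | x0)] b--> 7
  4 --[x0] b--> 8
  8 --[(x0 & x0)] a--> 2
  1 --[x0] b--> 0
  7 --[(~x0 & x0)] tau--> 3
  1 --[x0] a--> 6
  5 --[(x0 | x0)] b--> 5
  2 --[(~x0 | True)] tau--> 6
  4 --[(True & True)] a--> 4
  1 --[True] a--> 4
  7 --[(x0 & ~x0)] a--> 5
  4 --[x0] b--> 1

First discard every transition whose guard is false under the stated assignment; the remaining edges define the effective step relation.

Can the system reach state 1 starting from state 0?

5 transition(s) survive guard evaluation.
L0 = {0}
L1 = {7}  now seen {0,7}
R = {0,7}

Answer: UNREACHABLE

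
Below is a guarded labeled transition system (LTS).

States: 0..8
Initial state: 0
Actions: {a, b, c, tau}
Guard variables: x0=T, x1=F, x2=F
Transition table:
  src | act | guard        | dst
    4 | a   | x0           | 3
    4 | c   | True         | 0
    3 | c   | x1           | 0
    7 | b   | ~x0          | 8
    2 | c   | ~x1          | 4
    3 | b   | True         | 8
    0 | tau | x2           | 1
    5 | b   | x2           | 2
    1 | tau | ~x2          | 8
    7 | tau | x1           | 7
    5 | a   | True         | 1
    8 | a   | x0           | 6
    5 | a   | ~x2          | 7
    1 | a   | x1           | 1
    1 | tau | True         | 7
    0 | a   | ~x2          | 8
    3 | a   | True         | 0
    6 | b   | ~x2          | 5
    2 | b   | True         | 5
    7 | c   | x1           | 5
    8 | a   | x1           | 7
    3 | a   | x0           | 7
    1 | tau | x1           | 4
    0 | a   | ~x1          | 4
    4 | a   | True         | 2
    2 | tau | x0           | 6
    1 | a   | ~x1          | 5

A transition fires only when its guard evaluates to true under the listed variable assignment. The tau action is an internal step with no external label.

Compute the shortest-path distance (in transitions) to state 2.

Answer: 2

Trace:
Layered search for 2:
  depth 0: {0}
  depth 1: {4,8}
  depth 2: {2,3,6}
depth(2)=2, e.g. a·a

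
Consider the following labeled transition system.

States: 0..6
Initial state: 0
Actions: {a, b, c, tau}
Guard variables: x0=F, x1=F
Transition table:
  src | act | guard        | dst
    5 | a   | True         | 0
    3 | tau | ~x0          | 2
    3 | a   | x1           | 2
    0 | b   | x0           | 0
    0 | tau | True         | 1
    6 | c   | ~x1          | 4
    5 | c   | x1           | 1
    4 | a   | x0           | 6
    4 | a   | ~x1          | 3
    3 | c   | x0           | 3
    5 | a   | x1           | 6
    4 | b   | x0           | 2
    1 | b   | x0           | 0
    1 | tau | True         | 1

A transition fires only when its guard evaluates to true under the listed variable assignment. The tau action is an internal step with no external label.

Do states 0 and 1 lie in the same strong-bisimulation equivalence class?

Answer: BISIMILAR

Analysis:
Refine partition for ~:
  π0 = {{0,1,2,3,4,5,6}}
  π1 = {{0,1,3},{2},{4,5},{6}}
  π2 = {{0,1},{2},{3},{4,5},{6}}
  π3 = {{0,1},{2},{3},{4},{5},{6}}
stable after 4 split(s): 6 block(s)
class of 0: {0,1}; class of 1: {0,1}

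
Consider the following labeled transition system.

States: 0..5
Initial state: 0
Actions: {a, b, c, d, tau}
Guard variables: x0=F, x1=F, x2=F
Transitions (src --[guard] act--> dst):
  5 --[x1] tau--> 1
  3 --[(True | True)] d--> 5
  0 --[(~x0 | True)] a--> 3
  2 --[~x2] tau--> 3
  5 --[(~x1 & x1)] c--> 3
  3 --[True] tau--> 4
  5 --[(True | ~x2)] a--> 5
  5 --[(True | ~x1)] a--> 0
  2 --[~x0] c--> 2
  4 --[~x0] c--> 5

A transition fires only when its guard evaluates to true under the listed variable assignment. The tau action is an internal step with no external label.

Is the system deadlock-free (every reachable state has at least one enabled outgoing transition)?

Reach set: {0,3,4,5}
  0: a→3  [1 exit(s)]
  3: d→5  tau→4  [2 exit(s)]
  4: c→5  [1 exit(s)]
  5: a→0  a→5  [2 exit(s)]

Answer: DEADLOCK-FREE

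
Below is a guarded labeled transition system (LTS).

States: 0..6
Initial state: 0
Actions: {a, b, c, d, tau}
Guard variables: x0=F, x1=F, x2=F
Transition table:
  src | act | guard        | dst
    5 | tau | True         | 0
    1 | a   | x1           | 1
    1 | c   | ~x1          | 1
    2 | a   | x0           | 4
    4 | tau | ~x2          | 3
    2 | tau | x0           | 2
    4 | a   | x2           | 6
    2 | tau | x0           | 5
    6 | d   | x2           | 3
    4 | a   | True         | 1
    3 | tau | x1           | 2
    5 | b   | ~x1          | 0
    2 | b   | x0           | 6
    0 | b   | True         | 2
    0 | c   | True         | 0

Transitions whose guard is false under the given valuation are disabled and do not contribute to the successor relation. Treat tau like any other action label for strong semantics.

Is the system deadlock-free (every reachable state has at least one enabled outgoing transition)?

Answer: DEADLOCK at state 2

Analysis:
Reachable = {0,2}
  0: b→2  c→0  [2 exit(s)]
  2: ∅  [no exit]
Path to 2: b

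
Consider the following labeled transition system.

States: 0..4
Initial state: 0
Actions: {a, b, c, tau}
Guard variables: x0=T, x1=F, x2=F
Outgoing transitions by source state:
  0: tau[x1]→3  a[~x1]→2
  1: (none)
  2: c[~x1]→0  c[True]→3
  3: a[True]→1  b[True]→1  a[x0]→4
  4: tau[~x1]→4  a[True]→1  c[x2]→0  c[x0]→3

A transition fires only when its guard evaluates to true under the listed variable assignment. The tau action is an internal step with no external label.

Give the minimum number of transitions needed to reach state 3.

Layered search for 3:
  depth 0: {0}
  depth 1: {2}
  depth 2: {3}
first hit 3 at d=2 via a·c

Answer: 2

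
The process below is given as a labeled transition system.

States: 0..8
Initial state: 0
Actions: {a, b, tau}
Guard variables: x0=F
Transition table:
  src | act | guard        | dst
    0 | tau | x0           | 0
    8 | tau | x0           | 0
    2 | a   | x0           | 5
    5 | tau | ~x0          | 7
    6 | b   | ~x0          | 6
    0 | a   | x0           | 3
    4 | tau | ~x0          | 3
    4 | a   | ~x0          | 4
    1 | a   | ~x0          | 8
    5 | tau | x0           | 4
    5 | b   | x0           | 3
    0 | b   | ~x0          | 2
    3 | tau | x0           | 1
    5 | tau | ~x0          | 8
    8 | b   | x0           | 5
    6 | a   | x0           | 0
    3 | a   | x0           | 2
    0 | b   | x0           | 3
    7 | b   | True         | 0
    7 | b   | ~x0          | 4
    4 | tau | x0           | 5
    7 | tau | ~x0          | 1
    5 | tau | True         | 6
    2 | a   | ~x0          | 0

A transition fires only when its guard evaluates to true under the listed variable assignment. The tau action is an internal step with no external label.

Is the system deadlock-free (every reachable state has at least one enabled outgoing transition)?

Answer: DEADLOCK-FREE

Trace:
Reach set: {0,2}
  0: b→2  [deg 1]
  2: a→0  [deg 1]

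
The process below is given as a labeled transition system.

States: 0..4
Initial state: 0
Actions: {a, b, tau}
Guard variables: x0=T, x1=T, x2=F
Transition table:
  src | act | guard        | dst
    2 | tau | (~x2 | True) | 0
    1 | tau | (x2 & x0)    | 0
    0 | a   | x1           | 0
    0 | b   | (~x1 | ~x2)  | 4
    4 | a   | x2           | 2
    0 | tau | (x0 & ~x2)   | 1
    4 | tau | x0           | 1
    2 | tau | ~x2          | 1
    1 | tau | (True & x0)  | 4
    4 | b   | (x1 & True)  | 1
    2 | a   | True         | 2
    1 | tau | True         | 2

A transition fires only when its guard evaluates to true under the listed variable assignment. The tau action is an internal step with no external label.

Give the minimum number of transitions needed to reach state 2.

Answer: 2

Trace:
Breadth-first toward 2:
  depth 0: {0}
  depth 1: {1,4}
  depth 2: {2}
depth(2)=2, e.g. tau·tau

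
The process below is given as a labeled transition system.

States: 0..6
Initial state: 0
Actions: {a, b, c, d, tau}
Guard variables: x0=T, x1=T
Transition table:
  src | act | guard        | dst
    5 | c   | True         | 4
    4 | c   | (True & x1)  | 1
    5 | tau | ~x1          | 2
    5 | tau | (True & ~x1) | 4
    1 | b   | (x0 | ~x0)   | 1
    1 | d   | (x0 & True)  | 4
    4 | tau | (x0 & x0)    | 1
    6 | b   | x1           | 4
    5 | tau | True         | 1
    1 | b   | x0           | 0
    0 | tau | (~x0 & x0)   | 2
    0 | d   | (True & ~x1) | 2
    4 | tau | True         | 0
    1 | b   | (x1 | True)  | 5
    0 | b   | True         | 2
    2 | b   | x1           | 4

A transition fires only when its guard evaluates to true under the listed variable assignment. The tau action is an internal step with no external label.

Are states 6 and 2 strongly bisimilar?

Compute ~ classes (split until stable):
  P[0] = {{0,1,2,3,4,5,6}}
  P[1] = {{0,2,6},{1},{3},{4,5}}
  P[2] = {{0},{1},{2,6},{3},{4},{5}}
stable after 3 split(s): 6 block(s)
class of 6: {2,6}; class of 2: {2,6}

Answer: BISIMILAR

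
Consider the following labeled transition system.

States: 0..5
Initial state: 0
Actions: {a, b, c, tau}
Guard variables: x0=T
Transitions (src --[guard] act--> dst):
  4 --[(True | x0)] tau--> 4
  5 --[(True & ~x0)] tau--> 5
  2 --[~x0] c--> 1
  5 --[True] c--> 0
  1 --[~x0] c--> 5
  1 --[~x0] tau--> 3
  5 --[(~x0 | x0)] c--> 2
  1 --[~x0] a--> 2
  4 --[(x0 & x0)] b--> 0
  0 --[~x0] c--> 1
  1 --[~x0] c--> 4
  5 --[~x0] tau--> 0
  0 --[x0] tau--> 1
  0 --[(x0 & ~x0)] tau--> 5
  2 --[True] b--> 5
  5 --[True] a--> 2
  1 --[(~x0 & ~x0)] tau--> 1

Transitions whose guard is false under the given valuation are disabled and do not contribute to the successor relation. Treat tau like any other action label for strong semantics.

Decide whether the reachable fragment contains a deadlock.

Reach set: {0,1}
  0: tau→1  [deg 1]
  1: ∅  [no exit]
Path to 1: tau

Answer: DEADLOCK at state 1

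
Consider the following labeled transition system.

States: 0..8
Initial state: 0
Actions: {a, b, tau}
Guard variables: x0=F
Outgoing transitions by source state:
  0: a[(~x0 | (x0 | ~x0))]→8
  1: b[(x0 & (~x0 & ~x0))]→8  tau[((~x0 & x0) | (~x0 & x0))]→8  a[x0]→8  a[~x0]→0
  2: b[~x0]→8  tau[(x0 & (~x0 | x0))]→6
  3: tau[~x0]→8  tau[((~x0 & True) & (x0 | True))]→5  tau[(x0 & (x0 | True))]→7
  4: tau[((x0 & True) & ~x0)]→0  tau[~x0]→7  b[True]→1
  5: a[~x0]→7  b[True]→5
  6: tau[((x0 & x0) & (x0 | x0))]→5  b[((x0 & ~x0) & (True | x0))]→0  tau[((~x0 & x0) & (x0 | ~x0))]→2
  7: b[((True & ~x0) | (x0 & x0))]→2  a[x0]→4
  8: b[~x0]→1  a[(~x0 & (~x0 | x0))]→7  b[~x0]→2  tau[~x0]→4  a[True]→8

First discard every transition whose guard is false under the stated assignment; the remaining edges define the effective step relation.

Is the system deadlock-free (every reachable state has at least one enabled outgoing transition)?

Answer: DEADLOCK-FREE

Working:
Reachable = {0,1,2,4,7,8}
  0: a→8  [1 out]
  1: a→0  [1 out]
  2: b→8  [1 out]
  4: b→1  tau→7  [2 out]
  7: b→2  [1 out]
  8: a→7  a→8  b→1  b→2  tau→4  [5 out]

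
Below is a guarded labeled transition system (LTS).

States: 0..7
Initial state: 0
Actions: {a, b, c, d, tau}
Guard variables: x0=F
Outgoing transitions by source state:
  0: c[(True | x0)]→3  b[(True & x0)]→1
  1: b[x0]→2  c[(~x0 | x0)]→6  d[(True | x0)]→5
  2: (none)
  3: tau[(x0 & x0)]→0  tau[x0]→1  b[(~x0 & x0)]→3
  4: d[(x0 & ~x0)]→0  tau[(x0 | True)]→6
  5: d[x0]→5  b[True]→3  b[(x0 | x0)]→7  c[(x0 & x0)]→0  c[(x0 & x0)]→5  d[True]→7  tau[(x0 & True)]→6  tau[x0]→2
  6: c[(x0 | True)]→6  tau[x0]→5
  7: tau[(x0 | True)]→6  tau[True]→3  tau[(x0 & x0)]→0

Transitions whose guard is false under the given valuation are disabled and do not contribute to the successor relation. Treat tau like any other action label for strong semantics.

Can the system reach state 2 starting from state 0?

9 transition(s) survive guard evaluation.
L0 = {0}
L1 = {3}  total {0,3}
R = {0,3}

Answer: UNREACHABLE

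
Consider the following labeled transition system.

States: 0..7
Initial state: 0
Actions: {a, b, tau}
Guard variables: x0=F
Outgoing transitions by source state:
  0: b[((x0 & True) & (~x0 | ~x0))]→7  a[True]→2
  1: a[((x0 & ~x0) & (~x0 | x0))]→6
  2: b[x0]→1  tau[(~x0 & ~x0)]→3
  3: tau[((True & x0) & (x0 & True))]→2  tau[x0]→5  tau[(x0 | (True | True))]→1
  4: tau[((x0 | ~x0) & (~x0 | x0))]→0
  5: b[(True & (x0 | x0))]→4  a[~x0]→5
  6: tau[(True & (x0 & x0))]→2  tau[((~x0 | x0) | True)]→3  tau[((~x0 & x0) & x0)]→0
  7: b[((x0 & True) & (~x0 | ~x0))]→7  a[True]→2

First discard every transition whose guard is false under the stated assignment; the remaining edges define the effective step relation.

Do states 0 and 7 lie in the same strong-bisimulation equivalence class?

Answer: BISIMILAR

Working:
Bisimulation quotient by refinement:
  round 0: {{0,1,2,3,4,5,6,7}}
  round 1: {{0,5,7},{1},{2,3,4,6}}
  round 2: {{0,7},{1},{2,6},{3},{4},{5}}
Fixed point at round 3; 6 class(es).
[0]={0,7}  [7]={0,7}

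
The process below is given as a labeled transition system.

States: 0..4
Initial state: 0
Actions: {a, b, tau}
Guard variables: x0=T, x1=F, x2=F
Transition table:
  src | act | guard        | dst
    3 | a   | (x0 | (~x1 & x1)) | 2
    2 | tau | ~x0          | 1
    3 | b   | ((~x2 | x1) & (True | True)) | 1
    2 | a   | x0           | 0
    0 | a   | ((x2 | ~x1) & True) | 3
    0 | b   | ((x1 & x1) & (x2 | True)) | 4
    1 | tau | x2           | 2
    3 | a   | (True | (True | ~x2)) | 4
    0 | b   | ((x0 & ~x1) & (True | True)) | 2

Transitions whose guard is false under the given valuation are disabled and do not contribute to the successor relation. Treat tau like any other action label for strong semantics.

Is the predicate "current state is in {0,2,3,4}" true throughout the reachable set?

Safe = {0,2,3,4}
Reachable = {0,1,2,3,4}
  0: safe
  1: ✗ unsafe
  2: safe
  3: safe
  4: safe
counterexample path to 1: a·b

Answer: INVARIANT VIOLATED at state 1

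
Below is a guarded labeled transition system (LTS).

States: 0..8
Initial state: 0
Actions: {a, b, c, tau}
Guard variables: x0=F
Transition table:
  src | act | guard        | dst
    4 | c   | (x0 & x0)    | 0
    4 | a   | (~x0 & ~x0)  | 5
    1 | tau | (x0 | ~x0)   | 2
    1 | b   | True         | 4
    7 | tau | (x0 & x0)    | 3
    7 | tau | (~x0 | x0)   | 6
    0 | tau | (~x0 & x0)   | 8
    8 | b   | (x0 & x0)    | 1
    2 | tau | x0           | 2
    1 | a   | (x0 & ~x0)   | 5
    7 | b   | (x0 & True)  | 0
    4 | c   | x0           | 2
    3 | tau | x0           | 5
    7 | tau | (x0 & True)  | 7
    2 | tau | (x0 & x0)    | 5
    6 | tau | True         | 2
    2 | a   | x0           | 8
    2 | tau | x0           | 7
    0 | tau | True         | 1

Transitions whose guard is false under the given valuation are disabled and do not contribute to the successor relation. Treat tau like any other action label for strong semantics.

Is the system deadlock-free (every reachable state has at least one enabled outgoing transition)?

R = {0,1,2,4,5}
  0: tau→1  [deg 1]
  1: b→4  tau→2  [deg 2]
  2: ∅  [no exit]
  4: a→5  [deg 1]
  5: ∅  [no exit]
Path to 2: tau·tau

Answer: DEADLOCK at state 2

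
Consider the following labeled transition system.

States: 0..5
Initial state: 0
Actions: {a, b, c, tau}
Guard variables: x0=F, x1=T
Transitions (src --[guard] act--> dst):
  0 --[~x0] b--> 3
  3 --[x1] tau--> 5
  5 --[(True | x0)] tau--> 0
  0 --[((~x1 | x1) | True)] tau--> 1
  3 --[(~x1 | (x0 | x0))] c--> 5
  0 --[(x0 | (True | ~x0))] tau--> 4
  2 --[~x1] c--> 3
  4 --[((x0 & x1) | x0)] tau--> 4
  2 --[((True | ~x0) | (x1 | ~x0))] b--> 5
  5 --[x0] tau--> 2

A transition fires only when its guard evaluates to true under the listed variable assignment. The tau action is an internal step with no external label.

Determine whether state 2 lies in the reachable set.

6 transition(s) survive guard evaluation.
L0 = {0}
L1 = {1,3,4}  cumulative {0,1,3,4}
L2 = {5}  cumulative {0,1,3,4,5}
R = {0,1,3,4,5}

Answer: UNREACHABLE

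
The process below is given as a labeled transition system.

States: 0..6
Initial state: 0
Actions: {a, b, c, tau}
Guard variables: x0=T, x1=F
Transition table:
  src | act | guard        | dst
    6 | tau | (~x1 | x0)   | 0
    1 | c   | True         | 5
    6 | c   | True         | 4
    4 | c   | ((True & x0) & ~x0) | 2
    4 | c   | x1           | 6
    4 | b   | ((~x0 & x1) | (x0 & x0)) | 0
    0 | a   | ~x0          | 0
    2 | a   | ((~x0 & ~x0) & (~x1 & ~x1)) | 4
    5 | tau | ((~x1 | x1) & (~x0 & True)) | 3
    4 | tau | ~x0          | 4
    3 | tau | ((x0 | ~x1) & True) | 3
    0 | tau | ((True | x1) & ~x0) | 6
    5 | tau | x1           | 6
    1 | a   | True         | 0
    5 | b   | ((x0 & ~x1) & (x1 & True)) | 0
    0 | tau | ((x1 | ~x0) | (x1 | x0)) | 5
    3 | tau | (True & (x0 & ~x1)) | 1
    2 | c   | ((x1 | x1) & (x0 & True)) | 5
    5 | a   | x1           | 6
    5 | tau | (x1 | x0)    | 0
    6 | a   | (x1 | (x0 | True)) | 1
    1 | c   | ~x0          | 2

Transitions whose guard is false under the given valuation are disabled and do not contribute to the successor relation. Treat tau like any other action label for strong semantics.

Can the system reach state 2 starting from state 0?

Answer: UNREACHABLE

Trace:
Guard filter leaves 10 enabled edge(s).
L0 = {0}
L1 = {5}  total {0,5}
Reach set: {0,5}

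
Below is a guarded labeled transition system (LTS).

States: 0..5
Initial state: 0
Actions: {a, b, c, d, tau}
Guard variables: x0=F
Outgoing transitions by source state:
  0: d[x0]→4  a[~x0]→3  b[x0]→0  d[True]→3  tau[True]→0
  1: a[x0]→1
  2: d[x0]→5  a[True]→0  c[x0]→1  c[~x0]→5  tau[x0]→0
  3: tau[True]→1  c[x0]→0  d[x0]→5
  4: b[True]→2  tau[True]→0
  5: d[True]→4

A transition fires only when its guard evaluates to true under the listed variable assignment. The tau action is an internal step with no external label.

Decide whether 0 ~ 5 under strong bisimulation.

Answer: NOT BISIMILAR

Working:
Bisimulation quotient by refinement:
  π0 = {{0,1,2,3,4,5}}
  π1 = {{0},{1},{2},{3},{4},{5}}
6 equivalence class(es) (converged in 2)
class of 0: {0}; class of 5: {5}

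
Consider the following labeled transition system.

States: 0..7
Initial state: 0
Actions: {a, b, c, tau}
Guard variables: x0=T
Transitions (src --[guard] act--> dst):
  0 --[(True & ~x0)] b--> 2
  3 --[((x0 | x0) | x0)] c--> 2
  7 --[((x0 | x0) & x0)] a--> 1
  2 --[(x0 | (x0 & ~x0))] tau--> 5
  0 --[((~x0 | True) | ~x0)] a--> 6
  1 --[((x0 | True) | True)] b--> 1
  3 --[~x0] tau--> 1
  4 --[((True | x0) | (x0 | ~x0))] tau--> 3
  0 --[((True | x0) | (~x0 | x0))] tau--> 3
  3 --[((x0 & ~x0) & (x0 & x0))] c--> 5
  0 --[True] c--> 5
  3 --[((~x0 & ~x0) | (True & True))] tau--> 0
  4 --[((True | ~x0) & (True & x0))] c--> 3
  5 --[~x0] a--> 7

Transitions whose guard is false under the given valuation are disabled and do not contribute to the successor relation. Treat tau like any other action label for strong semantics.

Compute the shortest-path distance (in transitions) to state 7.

BFS to 7:
  Layer 0: {0}
  Layer 1: {3,5,6}
  Layer 2: {2}
7 never appears.

Answer: UNREACHABLE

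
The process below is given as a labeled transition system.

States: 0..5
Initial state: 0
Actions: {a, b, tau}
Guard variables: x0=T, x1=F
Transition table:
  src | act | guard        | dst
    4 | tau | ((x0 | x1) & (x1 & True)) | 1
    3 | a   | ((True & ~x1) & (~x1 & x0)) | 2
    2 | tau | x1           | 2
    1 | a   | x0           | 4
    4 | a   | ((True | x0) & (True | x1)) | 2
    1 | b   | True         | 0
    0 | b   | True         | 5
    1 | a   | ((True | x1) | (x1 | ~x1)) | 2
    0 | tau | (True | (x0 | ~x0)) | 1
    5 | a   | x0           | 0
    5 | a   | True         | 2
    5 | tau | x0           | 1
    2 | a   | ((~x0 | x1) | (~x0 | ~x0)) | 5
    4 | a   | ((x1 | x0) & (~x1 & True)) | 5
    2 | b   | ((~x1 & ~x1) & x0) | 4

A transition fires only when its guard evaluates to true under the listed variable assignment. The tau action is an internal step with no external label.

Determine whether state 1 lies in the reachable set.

Answer: REACHABLE

Analysis:
12 transition(s) survive guard evaluation.
Layer 0: {0}
Layer 1: {1,5}  total {0,1,5}
Layer 2: {2,4}  total {0,1,2,4,5}
Reach set: {0,1,2,4,5}
witness 1: tau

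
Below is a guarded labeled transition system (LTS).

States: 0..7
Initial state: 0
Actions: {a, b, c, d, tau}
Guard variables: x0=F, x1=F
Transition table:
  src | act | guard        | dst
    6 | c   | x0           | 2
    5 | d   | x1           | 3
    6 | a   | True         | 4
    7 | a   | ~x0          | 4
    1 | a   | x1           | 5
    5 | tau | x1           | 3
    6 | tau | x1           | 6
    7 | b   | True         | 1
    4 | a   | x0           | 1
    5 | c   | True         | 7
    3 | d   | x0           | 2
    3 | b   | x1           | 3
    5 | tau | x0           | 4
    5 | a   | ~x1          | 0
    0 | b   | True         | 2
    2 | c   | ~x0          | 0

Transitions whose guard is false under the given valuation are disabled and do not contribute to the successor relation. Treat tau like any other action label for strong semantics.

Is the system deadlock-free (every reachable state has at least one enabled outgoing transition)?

Reach set: {0,2}
  0: b→2  [deg 1]
  2: c→0  [deg 1]

Answer: DEADLOCK-FREE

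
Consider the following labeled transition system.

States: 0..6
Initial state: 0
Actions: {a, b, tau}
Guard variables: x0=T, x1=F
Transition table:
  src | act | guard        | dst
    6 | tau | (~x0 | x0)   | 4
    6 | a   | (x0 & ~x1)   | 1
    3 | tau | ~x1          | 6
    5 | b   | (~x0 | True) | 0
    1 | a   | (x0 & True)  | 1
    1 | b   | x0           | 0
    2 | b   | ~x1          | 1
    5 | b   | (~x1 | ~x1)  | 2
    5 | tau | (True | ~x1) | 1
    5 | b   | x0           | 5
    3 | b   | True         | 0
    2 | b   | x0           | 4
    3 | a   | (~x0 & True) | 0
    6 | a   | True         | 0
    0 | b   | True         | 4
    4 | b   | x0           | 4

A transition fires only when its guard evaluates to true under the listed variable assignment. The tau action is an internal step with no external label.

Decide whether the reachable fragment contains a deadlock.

Reachable = {0,4}
  0: b→4  [1 out]
  4: b→4  [1 out]

Answer: DEADLOCK-FREE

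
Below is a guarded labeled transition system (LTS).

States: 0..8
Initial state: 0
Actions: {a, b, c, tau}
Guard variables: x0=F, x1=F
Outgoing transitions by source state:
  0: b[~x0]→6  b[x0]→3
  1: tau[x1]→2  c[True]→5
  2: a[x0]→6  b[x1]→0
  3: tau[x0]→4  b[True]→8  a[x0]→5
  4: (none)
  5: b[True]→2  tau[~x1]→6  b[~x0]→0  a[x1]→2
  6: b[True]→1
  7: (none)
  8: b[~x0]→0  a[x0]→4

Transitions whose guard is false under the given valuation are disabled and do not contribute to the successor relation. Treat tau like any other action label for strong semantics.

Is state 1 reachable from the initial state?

Guard filter leaves 8 enabled edge(s).
L0 = {0}
L1 = {6}  cumulative {0,6}
L2 = {1}  cumulative {0,1,6}
L3 = {5}  cumulative {0,1,5,6}
L4 = {2}  cumulative {0,1,2,5,6}
R = {0,1,2,5,6}
Path to 1: b·b

Answer: REACHABLE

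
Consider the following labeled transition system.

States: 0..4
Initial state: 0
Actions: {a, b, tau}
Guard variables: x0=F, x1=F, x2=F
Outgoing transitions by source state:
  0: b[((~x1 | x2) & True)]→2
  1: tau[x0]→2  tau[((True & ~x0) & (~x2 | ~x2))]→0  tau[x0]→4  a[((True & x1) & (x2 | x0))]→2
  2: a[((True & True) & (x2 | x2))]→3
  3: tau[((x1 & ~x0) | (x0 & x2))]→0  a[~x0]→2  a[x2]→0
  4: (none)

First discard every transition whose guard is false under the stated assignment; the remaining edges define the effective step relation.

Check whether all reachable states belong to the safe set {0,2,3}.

Allowed set {0,2,3}
Reach set: {0,2}
  0: ok
  2: ok

Answer: INVARIANT HOLDS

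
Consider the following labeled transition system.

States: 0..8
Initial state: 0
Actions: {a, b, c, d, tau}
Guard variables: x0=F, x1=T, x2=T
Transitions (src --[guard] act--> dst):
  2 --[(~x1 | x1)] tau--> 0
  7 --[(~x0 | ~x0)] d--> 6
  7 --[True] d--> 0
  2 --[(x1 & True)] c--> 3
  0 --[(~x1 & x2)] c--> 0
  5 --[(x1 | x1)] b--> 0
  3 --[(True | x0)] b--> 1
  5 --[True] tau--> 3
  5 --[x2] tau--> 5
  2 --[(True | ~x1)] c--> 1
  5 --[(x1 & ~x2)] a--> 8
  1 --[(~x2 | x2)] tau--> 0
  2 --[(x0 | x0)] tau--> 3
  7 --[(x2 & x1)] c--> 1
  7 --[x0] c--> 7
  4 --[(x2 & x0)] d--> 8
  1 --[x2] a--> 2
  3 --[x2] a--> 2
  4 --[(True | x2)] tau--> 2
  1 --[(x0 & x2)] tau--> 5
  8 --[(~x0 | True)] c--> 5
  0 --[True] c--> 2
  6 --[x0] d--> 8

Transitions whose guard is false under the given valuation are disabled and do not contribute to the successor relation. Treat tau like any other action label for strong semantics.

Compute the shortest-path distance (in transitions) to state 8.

Answer: UNREACHABLE

Working:
Breadth-first toward 8:
  Layer 0: {0}
  Layer 1: {2}
  Layer 2: {1,3}
8 never appears.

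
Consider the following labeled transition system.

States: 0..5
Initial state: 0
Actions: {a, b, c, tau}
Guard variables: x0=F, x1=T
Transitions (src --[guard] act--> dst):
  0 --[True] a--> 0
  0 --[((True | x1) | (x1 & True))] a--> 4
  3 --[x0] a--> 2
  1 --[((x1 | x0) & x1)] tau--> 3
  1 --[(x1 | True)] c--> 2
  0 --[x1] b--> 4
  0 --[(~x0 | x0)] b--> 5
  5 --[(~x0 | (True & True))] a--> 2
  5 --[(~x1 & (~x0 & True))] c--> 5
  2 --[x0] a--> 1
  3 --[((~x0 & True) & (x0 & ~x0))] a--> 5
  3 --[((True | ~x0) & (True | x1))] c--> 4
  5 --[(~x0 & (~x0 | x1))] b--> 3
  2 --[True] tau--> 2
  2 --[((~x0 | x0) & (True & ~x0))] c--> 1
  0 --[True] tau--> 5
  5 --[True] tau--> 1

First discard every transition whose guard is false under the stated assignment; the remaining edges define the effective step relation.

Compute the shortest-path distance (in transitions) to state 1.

Breadth-first toward 1:
  Layer 0: {0}
  Layer 1: {4,5}
  Layer 2: {1,2,3}
1 enters at depth 2; path b·tau

Answer: 2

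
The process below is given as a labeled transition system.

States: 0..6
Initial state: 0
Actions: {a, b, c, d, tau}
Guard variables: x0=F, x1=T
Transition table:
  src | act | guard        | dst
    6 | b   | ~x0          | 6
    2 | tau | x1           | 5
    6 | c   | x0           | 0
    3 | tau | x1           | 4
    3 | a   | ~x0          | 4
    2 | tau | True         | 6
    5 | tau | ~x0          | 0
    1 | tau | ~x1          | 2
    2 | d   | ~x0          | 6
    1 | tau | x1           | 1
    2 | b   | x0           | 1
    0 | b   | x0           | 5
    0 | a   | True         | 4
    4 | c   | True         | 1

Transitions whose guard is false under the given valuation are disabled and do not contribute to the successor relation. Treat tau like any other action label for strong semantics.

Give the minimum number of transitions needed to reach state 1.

Breadth-first toward 1:
  L0 = {0}
  L1 = {4}
  L2 = {1}
depth(1)=2, e.g. a·c

Answer: 2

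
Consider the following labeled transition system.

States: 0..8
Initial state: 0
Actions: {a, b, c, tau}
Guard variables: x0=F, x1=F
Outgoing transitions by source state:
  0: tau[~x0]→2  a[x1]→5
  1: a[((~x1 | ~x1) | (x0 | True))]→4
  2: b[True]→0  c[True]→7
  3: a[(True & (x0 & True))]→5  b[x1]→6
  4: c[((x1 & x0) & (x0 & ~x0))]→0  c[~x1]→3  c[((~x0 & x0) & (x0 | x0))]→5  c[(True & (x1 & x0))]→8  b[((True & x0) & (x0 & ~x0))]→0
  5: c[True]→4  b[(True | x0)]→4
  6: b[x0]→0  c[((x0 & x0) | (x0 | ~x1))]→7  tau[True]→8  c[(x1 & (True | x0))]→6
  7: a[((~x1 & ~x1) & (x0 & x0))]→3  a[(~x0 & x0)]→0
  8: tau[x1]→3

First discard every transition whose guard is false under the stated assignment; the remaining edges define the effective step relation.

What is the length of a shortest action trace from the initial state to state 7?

Layered search for 7:
  L0 = {0}
  L1 = {2}
  L2 = {7}
first hit 7 at d=2 via tau·c

Answer: 2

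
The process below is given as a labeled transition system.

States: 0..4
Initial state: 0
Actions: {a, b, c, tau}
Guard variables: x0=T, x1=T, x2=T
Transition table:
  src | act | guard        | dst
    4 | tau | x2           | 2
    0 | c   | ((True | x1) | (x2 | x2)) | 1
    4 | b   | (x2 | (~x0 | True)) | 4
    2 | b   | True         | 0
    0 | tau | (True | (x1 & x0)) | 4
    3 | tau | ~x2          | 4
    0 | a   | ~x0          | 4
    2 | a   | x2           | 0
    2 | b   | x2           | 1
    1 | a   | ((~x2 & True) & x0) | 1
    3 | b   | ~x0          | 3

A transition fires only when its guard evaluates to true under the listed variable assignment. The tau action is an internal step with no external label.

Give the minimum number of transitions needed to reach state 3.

Layered search for 3:
  L0 = {0}
  L1 = {1,4}
  L2 = {2}
3 never appears.

Answer: UNREACHABLE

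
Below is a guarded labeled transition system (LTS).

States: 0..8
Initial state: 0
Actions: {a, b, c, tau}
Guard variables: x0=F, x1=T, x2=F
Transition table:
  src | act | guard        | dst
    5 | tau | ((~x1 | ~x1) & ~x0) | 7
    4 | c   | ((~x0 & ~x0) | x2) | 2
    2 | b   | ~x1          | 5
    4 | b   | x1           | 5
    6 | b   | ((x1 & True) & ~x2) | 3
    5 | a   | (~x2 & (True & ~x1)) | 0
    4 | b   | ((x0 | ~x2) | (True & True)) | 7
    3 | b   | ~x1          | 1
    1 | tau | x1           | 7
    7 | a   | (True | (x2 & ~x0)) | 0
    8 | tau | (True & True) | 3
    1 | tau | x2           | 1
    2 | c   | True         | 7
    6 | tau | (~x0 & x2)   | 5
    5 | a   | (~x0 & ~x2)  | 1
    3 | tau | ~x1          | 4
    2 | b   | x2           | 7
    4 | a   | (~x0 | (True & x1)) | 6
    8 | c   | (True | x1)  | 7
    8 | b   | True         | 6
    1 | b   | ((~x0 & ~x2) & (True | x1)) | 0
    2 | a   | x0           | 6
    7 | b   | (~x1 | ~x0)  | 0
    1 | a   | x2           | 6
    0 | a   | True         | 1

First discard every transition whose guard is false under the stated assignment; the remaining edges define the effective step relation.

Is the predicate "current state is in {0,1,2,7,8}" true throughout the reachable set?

Answer: INVARIANT HOLDS

Analysis:
Inv-set: {0,1,2,7,8}
Reach set: {0,1,7}
  0: safe
  1: safe
  7: safe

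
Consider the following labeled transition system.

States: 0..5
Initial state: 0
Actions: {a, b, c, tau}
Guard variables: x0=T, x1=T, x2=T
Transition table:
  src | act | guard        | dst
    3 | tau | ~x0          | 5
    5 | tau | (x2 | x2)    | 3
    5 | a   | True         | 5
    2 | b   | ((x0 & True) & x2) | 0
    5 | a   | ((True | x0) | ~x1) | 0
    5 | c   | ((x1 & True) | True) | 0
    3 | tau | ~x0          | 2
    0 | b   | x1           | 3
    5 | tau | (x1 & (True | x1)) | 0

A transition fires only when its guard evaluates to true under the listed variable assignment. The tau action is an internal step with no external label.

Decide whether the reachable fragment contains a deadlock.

Answer: DEADLOCK at state 3

Trace:
Reach set: {0,3}
  0: b→3  [1 out]
  3: ∅  [no exit]
Path to 3: b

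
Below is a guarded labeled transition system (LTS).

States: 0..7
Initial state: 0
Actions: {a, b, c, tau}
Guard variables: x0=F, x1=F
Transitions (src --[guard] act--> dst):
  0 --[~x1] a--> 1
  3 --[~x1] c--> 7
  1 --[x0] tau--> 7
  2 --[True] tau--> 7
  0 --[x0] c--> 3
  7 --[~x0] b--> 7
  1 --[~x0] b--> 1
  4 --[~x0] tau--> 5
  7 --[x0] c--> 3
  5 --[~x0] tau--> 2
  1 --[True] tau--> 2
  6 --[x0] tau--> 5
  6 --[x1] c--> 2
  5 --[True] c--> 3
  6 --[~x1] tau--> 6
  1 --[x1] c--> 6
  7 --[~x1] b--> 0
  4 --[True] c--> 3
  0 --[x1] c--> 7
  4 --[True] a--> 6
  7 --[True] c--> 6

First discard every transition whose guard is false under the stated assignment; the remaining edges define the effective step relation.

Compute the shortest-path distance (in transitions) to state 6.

BFS to 6:
  depth 0: {0}
  depth 1: {1}
  depth 2: {2}
  depth 3: {7}
  depth 4: {6}
depth(6)=4, e.g. a·tau·tau·c

Answer: 4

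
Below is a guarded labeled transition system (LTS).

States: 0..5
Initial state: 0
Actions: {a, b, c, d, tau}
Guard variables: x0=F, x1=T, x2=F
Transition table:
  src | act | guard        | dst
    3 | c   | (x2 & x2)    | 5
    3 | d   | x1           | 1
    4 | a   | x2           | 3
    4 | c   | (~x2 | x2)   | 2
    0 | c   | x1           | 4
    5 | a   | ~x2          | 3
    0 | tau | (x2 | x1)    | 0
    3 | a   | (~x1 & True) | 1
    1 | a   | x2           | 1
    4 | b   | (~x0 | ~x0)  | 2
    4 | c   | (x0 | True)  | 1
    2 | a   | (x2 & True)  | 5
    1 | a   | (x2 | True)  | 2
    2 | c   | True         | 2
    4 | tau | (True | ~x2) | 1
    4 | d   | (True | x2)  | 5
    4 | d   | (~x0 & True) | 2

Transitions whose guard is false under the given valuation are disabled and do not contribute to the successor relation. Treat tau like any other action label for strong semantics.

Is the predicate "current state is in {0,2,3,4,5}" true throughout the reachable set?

Safe = {0,2,3,4,5}
Reachable = {0,1,2,3,4,5}
  0: safe
  1: outside
  2: safe
  3: safe
  4: safe
  5: safe
reach 1 via c·c — violates

Answer: INVARIANT VIOLATED at state 1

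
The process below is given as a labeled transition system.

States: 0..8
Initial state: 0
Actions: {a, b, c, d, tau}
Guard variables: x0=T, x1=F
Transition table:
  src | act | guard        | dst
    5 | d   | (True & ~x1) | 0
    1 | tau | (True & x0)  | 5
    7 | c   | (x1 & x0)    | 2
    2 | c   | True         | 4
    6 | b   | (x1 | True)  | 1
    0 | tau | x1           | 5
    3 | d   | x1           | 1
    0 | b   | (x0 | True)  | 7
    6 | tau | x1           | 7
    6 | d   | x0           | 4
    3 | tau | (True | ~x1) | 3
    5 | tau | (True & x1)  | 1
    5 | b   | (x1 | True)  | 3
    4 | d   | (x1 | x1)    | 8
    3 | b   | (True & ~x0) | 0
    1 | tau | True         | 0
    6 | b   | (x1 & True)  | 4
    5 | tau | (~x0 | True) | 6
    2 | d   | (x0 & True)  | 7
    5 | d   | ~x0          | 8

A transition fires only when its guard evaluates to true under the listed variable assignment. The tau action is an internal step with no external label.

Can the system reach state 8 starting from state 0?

Answer: UNREACHABLE

Working:
After dropping false guards: 11 live edges.
depth 0: {0}
depth 1: {7}  total {0,7}
Reach set: {0,7}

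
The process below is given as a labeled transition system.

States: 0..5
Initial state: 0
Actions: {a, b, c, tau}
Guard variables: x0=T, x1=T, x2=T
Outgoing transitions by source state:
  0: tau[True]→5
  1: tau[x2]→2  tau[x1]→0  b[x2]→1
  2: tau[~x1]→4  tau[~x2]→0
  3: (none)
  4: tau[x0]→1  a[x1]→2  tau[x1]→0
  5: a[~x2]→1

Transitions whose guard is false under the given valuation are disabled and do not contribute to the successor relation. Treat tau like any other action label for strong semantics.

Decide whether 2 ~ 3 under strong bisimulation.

Answer: BISIMILAR

Working:
Bisimulation quotient by refinement:
  P[0] = {{0,1,2,3,4,5}}
  P[1] = {{0},{1},{2,3,5},{4}}
Fixed point at round 2; 4 class(es).
class of 2: {2,3,5}; class of 3: {2,3,5}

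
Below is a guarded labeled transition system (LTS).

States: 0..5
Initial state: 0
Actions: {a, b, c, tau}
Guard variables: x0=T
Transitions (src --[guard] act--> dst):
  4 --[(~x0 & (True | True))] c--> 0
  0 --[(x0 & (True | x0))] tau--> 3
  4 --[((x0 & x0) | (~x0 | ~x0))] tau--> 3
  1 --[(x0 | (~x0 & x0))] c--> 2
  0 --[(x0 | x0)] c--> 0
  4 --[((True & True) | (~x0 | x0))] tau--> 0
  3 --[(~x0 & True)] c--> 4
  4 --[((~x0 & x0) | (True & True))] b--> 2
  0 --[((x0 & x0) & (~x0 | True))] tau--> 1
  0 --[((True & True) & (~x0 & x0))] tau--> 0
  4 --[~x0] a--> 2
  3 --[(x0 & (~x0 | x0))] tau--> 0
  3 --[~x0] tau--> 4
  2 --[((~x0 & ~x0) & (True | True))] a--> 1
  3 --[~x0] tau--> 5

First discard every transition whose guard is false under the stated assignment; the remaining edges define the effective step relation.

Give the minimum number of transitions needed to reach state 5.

Breadth-first toward 5:
  L0 = {0}
  L1 = {1,3}
  L2 = {2}
5 never appears.

Answer: UNREACHABLE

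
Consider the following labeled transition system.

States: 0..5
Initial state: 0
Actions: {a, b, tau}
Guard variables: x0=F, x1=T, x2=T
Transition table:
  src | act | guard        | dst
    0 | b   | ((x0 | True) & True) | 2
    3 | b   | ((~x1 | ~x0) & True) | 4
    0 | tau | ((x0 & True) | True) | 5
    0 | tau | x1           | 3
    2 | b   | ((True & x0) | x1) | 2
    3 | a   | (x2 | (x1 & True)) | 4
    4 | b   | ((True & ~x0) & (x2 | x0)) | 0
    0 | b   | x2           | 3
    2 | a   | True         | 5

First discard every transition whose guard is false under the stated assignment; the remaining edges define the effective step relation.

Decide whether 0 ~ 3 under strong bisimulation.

Bisimulation quotient by refinement:
  P[0] = {{0,1,2,3,4,5}}
  P[1] = {{0},{1,5},{2,3},{4}}
  P[2] = {{0},{1,5},{2},{3},{4}}
Fixed point at round 3; 5 class(es).
[0]={0}  [3]={3}

Answer: NOT BISIMILAR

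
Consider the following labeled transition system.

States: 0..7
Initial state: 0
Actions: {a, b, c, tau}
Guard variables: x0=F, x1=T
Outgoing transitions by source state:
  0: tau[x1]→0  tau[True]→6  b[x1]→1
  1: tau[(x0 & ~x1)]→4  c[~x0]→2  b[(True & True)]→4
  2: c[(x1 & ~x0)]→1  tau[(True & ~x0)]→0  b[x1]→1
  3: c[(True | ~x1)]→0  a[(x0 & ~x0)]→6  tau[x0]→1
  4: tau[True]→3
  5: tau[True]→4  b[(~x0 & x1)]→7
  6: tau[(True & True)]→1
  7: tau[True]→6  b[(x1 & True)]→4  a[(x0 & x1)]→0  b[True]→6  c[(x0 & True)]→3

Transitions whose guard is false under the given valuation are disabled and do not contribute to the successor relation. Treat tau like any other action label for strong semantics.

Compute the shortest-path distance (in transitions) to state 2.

Layered search for 2:
  L0 = {0}
  L1 = {1,6}
  L2 = {2,4}
depth(2)=2, e.g. b·c

Answer: 2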